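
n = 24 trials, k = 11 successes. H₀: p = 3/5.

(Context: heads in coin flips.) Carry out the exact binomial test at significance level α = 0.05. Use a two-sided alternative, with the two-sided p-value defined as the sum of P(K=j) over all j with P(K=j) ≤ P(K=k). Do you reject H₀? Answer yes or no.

Exact binomial: n=24, k=11, p₀=3/5=0.6000
P(X=j) = C(n,j)·p₀^j·(1−p₀)^(n−j); p = Σ P(X=j) over j with P(X=j) ≤ P(X=11)
p-value (two-sided) = 0.21023
At α=0.05: p ≥ α → fail to reject H₀

reject H₀: no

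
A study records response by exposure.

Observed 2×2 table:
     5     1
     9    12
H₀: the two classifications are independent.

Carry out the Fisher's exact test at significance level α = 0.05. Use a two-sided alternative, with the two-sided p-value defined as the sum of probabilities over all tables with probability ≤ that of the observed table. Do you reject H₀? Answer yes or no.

reject H₀: no

Margins: r₁=6, r₂=21, c₁=14, c₂=13, n=27
p_obs = C(6,5)·C(21,9)/C(27,14); sum pmf over tables with pmf ≤ p_obs
p-value (two-sided) = 0.16473
At α=0.05: p ≥ α → fail to reject H₀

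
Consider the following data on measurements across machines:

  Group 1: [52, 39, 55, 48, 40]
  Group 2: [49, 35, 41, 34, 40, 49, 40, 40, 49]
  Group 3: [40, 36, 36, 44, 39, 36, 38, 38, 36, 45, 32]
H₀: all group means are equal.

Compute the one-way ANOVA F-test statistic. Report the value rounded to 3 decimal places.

Group means [46.80, 41.89, 38.18], grand mean 41.240
SSB = Σnᵢ(x̄ᵢ−x̄)² = 261.235; SSW = ΣΣ(x−x̄ᵢ)² = 617.325
MSB = 261.235/2 = 130.6174; MSW = 617.325/22 = 28.0602
F = MSB/MSW = 4.6549
df = (2, 22)

test statistic = 4.655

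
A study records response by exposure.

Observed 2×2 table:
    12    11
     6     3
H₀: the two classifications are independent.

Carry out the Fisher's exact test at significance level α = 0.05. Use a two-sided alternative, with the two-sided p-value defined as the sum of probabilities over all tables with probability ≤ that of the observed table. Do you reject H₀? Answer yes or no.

reject H₀: no

Margins: r₁=23, r₂=9, c₁=18, c₂=14, n=32
p_obs = C(23,12)·C(9,6)/C(32,18); sum pmf over tables with pmf ≤ p_obs
p-value (two-sided) = 0.69423
At α=0.05: p ≥ α → fail to reject H₀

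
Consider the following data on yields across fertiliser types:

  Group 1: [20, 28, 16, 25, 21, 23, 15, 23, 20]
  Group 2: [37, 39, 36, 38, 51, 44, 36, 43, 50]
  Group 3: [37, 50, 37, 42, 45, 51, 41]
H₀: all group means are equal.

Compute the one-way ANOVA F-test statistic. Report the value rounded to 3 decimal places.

Group means [21.22, 41.56, 43.29], grand mean 34.720
SSB = Σnᵢ(x̄ᵢ−x̄)² = 2573.834; SSW = ΣΣ(x−x̄ᵢ)² = 599.206
MSB = 2573.834/2 = 1286.9168; MSW = 599.206/22 = 27.2367
F = MSB/MSW = 47.2494
df = (2, 22)

test statistic = 47.249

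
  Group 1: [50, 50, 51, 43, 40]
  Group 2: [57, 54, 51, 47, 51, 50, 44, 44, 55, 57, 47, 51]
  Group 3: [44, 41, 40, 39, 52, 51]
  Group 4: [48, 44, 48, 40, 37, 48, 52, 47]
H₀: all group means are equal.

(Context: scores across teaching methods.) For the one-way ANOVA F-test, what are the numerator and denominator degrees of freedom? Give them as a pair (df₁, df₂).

k = 4 groups, N = 31 total
df = (k−1, N−k) = (4−1, 31−4) = (3, 27)

degrees of freedom = [3, 27]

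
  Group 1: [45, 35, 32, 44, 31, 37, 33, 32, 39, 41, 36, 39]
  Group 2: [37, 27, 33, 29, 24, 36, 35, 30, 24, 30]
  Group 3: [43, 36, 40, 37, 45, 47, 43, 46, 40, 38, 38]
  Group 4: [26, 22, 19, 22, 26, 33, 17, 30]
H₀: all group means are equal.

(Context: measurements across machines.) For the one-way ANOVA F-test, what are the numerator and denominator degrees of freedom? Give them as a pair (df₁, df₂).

k = 4 groups, N = 41 total
df = (k−1, N−k) = (4−1, 41−4) = (3, 37)

degrees of freedom = [3, 37]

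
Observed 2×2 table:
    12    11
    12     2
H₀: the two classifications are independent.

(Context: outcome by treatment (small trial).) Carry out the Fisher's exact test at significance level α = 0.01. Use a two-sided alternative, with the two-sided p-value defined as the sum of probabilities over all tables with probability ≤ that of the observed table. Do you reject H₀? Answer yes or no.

Margins: r₁=23, r₂=14, c₁=24, c₂=13, n=37
p_obs = C(23,12)·C(14,12)/C(37,24); sum pmf over tables with pmf ≤ p_obs
p-value (two-sided) = 0.07404
At α=0.01: p ≥ α → fail to reject H₀

reject H₀: no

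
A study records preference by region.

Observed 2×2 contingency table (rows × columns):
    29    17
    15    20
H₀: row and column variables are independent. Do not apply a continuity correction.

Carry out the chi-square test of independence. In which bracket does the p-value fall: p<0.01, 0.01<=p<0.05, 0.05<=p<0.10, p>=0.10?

Row totals [46, 35], col totals [44, 37], n=81
χ² = (29−24.99)²/24.99 + (17−21.01)²/21.01 + (15−19.01)²/19.01 + (20−15.99)²/15.99 = 3.2642
df = 1
p-value (upper-tail) = 0.07081
→ bracket: 0.05<=p<0.10

p-value bracket: 0.05<=p<0.10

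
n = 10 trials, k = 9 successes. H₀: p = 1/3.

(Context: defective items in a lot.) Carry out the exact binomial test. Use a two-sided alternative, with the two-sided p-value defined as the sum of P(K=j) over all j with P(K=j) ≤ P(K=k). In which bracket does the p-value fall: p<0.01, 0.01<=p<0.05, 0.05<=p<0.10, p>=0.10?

p-value bracket: p<0.01

Exact binomial: n=10, k=9, p₀=1/3=0.3333
P(X=j) = C(n,j)·p₀^j·(1−p₀)^(n−j); p = Σ P(X=j) over j with P(X=j) ≤ P(X=9)
p-value (two-sided) = 0.00036
→ bracket: p<0.01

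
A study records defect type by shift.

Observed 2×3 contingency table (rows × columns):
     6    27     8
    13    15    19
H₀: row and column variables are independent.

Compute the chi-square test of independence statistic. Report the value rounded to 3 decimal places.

test statistic = 10.127

Row totals [41, 47], col totals [19, 42, 27], n=88
χ² = (6−8.85)²/8.85 + (27−19.57)²/19.57 + (8−12.58)²/12.58 + (13−10.15)²/10.15 + (15−22.43)²/22.43 + (19−14.42)²/14.42 = 10.1270
df = 2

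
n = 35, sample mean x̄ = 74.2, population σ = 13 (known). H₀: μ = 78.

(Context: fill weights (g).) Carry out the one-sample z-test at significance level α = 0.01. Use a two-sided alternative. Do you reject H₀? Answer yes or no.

reject H₀: no

SE = σ/√n = 13/√35 = 2.1974
z = (x̄−μ₀)/SE = (74.2−78)/2.1974 = -1.7293
p-value (two-sided) = 0.08375
At α=0.01: p ≥ α → fail to reject H₀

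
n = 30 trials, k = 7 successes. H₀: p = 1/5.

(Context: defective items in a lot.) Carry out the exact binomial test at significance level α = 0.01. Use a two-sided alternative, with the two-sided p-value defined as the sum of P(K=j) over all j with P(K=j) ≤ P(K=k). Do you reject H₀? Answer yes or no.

Exact binomial: n=30, k=7, p₀=1/5=0.2000
P(X=j) = C(n,j)·p₀^j·(1−p₀)^(n−j); p = Σ P(X=j) over j with P(X=j) ≤ P(X=7)
p-value (two-sided) = 0.64826
At α=0.01: p ≥ α → fail to reject H₀

reject H₀: no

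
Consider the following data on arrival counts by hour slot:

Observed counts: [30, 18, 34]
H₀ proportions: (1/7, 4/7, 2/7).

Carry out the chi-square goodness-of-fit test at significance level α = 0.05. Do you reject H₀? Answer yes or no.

reject H₀: yes

n = 82; E_i = n·p_i = [11.71, 46.86, 23.43]
χ² = (30−11.71)²/11.71 + (18−46.86)²/46.86 + (34−23.43)²/23.43 = 51.0854
df = 2
p-value (upper-tail) = 0.00000
At α=0.05: p < α → reject H₀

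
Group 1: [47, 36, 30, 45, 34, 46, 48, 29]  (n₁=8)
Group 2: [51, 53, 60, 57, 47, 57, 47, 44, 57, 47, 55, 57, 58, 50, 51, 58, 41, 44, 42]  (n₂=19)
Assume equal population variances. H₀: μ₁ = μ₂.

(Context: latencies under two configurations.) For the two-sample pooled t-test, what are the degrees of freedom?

df = n₁ + n₂ − 2 = 8 + 19 − 2 = 25

degrees of freedom = 25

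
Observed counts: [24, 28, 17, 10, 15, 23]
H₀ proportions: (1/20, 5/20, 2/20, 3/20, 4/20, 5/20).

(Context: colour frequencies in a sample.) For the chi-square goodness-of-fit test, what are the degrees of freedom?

degrees of freedom = 5

df = k − 1 = 6 − 1 = 5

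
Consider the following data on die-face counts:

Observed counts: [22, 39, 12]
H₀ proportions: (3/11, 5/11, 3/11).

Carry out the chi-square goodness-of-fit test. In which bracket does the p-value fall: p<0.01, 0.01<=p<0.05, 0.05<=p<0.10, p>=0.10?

n = 73; E_i = n·p_i = [19.91, 33.18, 19.91]
χ² = (22−19.91)²/19.91 + (39−33.18)²/33.18 + (12−19.91)²/19.91 = 4.3817
df = 2
p-value (upper-tail) = 0.11182
→ bracket: p>=0.10

p-value bracket: p>=0.10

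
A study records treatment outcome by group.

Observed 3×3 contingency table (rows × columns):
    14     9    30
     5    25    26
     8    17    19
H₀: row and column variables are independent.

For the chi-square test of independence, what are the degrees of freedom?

df = (r−1)(c−1) = (3−1)·(3−1) = 4

degrees of freedom = 4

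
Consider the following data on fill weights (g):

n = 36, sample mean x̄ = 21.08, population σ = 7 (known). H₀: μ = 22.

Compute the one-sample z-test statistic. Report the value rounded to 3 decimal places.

SE = σ/√n = 7/√36 = 1.1667
z = (x̄−μ₀)/SE = (21.08−22)/1.1667 = -0.7886

test statistic = -0.789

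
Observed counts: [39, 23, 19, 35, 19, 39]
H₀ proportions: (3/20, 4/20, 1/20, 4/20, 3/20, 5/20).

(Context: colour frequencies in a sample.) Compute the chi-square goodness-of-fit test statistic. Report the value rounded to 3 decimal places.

test statistic = 24.969

n = 174; E_i = n·p_i = [26.10, 34.80, 8.70, 34.80, 26.10, 43.50]
χ² = (39−26.10)²/26.10 + (23−34.80)²/34.80 + (19−8.70)²/8.70 + (35−34.80)²/34.80 + (19−26.10)²/26.10 + (39−43.50)²/43.50 = 24.9693
df = 5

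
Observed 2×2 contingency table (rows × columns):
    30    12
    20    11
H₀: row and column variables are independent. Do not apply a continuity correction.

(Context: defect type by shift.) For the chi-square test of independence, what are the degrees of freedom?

df = (r−1)(c−1) = (2−1)·(2−1) = 1

degrees of freedom = 1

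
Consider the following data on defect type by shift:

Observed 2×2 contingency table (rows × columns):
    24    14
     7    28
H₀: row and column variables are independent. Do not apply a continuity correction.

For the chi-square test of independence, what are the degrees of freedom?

degrees of freedom = 1

df = (r−1)(c−1) = (2−1)·(2−1) = 1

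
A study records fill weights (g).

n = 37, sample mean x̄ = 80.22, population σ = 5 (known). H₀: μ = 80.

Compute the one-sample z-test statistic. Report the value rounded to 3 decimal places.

test statistic = 0.268

SE = σ/√n = 5/√37 = 0.8220
z = (x̄−μ₀)/SE = (80.22−80)/0.8220 = 0.2676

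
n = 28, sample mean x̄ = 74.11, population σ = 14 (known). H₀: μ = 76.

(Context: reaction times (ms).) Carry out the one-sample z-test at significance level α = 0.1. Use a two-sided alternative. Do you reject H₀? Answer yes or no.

SE = σ/√n = 14/√28 = 2.6458
z = (x̄−μ₀)/SE = (74.11−76)/2.6458 = -0.7144
p-value (two-sided) = 0.47501
At α=0.1: p ≥ α → fail to reject H₀

reject H₀: no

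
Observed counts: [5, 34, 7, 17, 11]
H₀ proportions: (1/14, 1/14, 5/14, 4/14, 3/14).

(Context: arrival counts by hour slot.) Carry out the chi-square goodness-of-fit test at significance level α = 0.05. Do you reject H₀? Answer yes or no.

reject H₀: yes

n = 74; E_i = n·p_i = [5.29, 5.29, 26.43, 21.14, 15.86]
χ² = (5−5.29)²/5.29 + (34−5.29)²/5.29 + (7−26.43)²/26.43 + (17−21.14)²/21.14 + (11−15.86)²/15.86 = 172.5860
df = 4
p-value (upper-tail) = 0.00000
At α=0.05: p < α → reject H₀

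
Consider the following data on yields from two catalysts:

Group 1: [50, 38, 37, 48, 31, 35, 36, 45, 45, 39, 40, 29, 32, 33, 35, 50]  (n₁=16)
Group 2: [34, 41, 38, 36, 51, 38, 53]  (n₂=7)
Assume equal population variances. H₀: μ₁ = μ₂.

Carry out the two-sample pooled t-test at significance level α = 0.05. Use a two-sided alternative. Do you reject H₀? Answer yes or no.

reject H₀: no

x̄₁=38.938, s₁=6.787, n₁=16
x̄₂=41.571, s₂=7.458, n₂=7
s_p² = [15·6.787² + 6·7.458²]/21 = 48.7929
SE = √(s_p²·(1/16+1/7)) = 3.1654
t = (38.938−41.571)/3.1654 = -0.8321
df = 21
p-value (two-sided) = 0.41472
At α=0.05: p ≥ α → fail to reject H₀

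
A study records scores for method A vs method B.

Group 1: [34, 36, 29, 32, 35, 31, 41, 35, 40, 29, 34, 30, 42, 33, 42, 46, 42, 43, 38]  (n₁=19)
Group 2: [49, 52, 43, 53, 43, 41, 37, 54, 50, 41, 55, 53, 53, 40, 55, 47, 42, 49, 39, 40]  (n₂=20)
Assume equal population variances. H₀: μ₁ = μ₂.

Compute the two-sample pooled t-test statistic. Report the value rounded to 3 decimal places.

x̄₁=36.421, s₁=5.231, n₁=19
x̄₂=46.800, s₂=6.144, n₂=20
s_p² = [18·5.231² + 19·6.144²]/37 = 32.6982
SE = √(s_p²·(1/19+1/20)) = 1.8319
t = (36.421−46.800)/1.8319 = -5.6657
df = 37

test statistic = -5.666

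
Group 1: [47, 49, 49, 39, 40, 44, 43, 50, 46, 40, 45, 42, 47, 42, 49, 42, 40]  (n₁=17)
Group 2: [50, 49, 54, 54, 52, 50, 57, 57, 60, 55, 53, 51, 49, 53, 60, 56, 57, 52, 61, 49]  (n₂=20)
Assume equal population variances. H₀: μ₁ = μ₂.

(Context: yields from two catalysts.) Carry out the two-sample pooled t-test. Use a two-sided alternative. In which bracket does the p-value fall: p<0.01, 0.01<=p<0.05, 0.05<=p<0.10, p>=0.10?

x̄₁=44.353, s₁=3.690, n₁=17
x̄₂=53.950, s₂=3.832, n₂=20
s_p² = [16·3.690² + 19·3.832²]/35 = 14.1952
SE = √(s_p²·(1/17+1/20)) = 1.2429
t = (44.353−53.950)/1.2429 = -7.7216
df = 35
p-value (two-sided) = 0.00000
→ bracket: p<0.01

p-value bracket: p<0.01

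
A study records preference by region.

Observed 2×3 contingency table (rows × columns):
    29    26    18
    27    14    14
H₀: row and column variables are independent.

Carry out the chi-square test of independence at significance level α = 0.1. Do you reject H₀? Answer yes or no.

reject H₀: no

Row totals [73, 55], col totals [56, 40, 32], n=128
χ² = (29−31.94)²/31.94 + (26−22.81)²/22.81 + (18−18.25)²/18.25 + (27−24.06)²/24.06 + (14−17.19)²/17.19 + (14−13.75)²/13.75 = 1.6733
df = 2
p-value (upper-tail) = 0.43317
At α=0.1: p ≥ α → fail to reject H₀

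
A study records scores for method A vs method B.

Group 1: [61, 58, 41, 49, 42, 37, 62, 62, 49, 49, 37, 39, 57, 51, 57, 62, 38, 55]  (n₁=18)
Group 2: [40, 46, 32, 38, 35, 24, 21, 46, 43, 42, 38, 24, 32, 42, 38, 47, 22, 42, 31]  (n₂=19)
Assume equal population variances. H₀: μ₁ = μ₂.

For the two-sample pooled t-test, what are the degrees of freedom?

df = n₁ + n₂ − 2 = 18 + 19 − 2 = 35

degrees of freedom = 35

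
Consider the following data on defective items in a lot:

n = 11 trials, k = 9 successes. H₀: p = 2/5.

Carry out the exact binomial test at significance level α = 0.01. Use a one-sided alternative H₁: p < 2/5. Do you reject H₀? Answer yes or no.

Exact binomial: n=11, k=9, p₀=2/5=0.4000
P(X≤9) from Σ C(n,i)·p₀^i·(1−p₀)^(n−i)
p-value (one-sided, H₁ less) = 0.99927
At α=0.01: p ≥ α → fail to reject H₀

reject H₀: no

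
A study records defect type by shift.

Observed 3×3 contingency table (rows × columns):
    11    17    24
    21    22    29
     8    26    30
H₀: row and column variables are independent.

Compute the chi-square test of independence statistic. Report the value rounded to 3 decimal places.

test statistic = 5.891

Row totals [52, 72, 64], col totals [40, 65, 83], n=188
χ² = (11−11.06)²/11.06 + (17−17.98)²/17.98 + (24−22.96)²/22.96 + (21−15.32)²/15.32 + (22−24.89)²/24.89 + (29−31.79)²/31.79 + (8−13.62)²/13.62 + (26−22.13)²/22.13 + (30−28.26)²/28.26 = 5.8908
df = 4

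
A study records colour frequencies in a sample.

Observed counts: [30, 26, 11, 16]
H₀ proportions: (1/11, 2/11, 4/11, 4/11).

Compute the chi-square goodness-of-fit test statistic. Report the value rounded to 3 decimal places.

test statistic = 93.563

n = 83; E_i = n·p_i = [7.55, 15.09, 30.18, 30.18]
χ² = (30−7.55)²/7.55 + (26−15.09)²/15.09 + (11−30.18)²/30.18 + (16−30.18)²/30.18 = 93.5633
df = 3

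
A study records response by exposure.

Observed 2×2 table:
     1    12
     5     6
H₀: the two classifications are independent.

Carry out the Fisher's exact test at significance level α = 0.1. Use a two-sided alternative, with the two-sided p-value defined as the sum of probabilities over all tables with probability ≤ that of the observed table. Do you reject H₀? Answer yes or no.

reject H₀: yes

Margins: r₁=13, r₂=11, c₁=6, c₂=18, n=24
p_obs = C(13,1)·C(11,5)/C(24,6); sum pmf over tables with pmf ≤ p_obs
p-value (two-sided) = 0.06080
At α=0.1: p < α → reject H₀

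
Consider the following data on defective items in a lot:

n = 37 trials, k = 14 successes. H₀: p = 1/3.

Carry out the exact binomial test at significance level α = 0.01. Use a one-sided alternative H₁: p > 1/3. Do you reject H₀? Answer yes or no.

Exact binomial: n=37, k=14, p₀=1/3=0.3333
P(X≥14) from Σ C(n,i)·p₀^i·(1−p₀)^(n−i)
p-value (one-sided, H₁ greater) = 0.33636
At α=0.01: p ≥ α → fail to reject H₀

reject H₀: no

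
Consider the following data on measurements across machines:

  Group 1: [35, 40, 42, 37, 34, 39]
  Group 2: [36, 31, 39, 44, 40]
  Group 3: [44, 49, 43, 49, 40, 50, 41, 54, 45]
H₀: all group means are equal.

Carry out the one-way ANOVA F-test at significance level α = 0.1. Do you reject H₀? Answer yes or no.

reject H₀: yes

Group means [37.83, 38.00, 46.11], grand mean 41.600
SSB = Σnᵢ(x̄ᵢ−x̄)² = 333.078; SSW = ΣΣ(x−x̄ᵢ)² = 313.722
MSB = 333.078/2 = 166.5389; MSW = 313.722/17 = 18.4542
F = MSB/MSW = 9.0244
df = (2, 17)
p-value (upper-tail) = 0.00213
At α=0.1: p < α → reject H₀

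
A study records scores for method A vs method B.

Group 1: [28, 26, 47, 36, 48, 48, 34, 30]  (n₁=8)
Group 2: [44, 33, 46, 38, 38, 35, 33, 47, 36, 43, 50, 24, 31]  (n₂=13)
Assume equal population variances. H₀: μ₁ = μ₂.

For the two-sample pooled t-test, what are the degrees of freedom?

degrees of freedom = 19

df = n₁ + n₂ − 2 = 8 + 13 − 2 = 19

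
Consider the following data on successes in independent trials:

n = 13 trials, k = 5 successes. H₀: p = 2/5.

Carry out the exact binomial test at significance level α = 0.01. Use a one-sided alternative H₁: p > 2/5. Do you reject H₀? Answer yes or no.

reject H₀: no

Exact binomial: n=13, k=5, p₀=2/5=0.4000
P(X≥5) from Σ C(n,i)·p₀^i·(1−p₀)^(n−i)
p-value (one-sided, H₁ greater) = 0.64696
At α=0.01: p ≥ α → fail to reject H₀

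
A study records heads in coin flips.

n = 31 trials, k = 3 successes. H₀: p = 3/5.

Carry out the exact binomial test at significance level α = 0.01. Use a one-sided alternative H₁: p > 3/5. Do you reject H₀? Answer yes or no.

Exact binomial: n=31, k=3, p₀=3/5=0.6000
P(X≥3) from Σ C(n,i)·p₀^i·(1−p₀)^(n−i)
p-value (one-sided, H₁ greater) = 1.00000
At α=0.01: p ≥ α → fail to reject H₀

reject H₀: no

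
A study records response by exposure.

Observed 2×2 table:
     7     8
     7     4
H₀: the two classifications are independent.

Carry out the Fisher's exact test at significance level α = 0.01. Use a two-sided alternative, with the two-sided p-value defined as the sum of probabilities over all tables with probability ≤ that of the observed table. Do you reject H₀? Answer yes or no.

reject H₀: no

Margins: r₁=15, r₂=11, c₁=14, c₂=12, n=26
p_obs = C(15,7)·C(11,7)/C(26,14); sum pmf over tables with pmf ≤ p_obs
p-value (two-sided) = 0.45274
At α=0.01: p ≥ α → fail to reject H₀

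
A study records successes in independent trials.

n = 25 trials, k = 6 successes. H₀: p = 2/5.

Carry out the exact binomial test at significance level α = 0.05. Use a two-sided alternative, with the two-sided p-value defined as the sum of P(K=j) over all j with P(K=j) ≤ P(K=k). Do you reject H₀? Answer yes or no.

Exact binomial: n=25, k=6, p₀=2/5=0.4000
P(X=j) = C(n,j)·p₀^j·(1−p₀)^(n−j); p = Σ P(X=j) over j with P(X=j) ≤ P(X=6)
p-value (two-sided) = 0.15137
At α=0.05: p ≥ α → fail to reject H₀

reject H₀: no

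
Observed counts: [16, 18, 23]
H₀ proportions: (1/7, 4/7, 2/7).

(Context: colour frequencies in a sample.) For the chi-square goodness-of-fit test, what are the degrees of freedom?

df = k − 1 = 3 − 1 = 2

degrees of freedom = 2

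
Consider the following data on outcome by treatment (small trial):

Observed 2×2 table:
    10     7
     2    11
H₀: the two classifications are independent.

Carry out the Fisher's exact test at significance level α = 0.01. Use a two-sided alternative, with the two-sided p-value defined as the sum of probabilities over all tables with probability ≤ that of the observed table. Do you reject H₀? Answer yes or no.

reject H₀: no

Margins: r₁=17, r₂=13, c₁=12, c₂=18, n=30
p_obs = C(17,10)·C(13,2)/C(30,12); sum pmf over tables with pmf ≤ p_obs
p-value (two-sided) = 0.02556
At α=0.01: p ≥ α → fail to reject H₀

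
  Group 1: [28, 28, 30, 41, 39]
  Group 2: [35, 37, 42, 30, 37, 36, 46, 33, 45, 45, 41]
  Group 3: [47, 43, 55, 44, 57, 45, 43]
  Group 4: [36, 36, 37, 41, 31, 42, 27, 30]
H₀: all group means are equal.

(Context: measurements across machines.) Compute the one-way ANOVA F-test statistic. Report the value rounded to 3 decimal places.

Group means [33.20, 38.82, 47.71, 35.00], grand mean 38.935
SSB = Σnᵢ(x̄ᵢ−x̄)² = 828.006; SSW = ΣΣ(x−x̄ᵢ)² = 843.865
MSB = 828.006/3 = 276.0020; MSW = 843.865/27 = 31.2543
F = MSB/MSW = 8.8309
df = (3, 27)

test statistic = 8.831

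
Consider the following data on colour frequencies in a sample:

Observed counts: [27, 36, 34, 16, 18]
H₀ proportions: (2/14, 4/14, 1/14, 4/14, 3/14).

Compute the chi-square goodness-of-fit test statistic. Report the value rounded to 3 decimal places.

n = 131; E_i = n·p_i = [18.71, 37.43, 9.36, 37.43, 28.07]
χ² = (27−18.71)²/18.71 + (36−37.43)²/37.43 + (34−9.36)²/9.36 + (16−37.43)²/37.43 + (18−28.07)²/28.07 = 84.5038
df = 4

test statistic = 84.504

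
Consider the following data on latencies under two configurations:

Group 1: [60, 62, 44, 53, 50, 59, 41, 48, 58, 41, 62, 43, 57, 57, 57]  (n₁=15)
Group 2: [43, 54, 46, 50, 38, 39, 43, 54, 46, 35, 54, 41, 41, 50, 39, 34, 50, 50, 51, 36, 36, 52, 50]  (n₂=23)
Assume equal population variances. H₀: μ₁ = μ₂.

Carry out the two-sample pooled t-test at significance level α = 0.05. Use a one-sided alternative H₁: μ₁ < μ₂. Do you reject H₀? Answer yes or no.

reject H₀: no

x̄₁=52.800, s₁=7.664, n₁=15
x̄₂=44.870, s₂=6.737, n₂=23
s_p² = [14·7.664² + 22·6.737²]/36 = 50.5836
SE = √(s_p²·(1/15+1/23)) = 2.3604
t = (52.800−44.870)/2.3604 = 3.3598
df = 36
p-value (one-sided, H₁ less) = 0.99907
At α=0.05: p ≥ α → fail to reject H₀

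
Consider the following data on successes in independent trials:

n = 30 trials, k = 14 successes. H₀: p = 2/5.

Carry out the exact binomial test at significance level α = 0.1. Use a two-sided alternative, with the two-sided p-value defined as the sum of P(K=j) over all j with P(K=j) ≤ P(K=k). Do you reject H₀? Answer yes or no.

Exact binomial: n=30, k=14, p₀=2/5=0.4000
P(X=j) = C(n,j)·p₀^j·(1−p₀)^(n−j); p = Σ P(X=j) over j with P(X=j) ≤ P(X=14)
p-value (two-sided) = 0.46178
At α=0.1: p ≥ α → fail to reject H₀

reject H₀: no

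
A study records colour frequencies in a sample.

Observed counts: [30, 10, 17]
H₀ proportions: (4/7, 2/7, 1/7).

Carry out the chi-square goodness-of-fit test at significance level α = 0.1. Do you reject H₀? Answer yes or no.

reject H₀: yes

n = 57; E_i = n·p_i = [32.57, 16.29, 8.14]
χ² = (30−32.57)²/32.57 + (10−16.29)²/16.29 + (17−8.14)²/8.14 = 12.2632
df = 2
p-value (upper-tail) = 0.00217
At α=0.1: p < α → reject H₀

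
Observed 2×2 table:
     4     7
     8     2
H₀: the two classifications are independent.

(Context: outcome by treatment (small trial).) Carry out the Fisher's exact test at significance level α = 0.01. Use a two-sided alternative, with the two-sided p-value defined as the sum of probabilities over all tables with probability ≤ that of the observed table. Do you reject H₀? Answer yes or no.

Margins: r₁=11, r₂=10, c₁=12, c₂=9, n=21
p_obs = C(11,4)·C(10,8)/C(21,12); sum pmf over tables with pmf ≤ p_obs
p-value (two-sided) = 0.08050
At α=0.01: p ≥ α → fail to reject H₀

reject H₀: no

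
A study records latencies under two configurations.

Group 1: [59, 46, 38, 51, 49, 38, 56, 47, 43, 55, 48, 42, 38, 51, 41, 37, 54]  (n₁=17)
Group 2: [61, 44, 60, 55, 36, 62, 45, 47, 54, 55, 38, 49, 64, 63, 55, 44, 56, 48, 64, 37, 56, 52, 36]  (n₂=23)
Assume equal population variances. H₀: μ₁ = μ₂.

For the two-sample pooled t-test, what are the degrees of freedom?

degrees of freedom = 38

df = n₁ + n₂ − 2 = 17 + 23 − 2 = 38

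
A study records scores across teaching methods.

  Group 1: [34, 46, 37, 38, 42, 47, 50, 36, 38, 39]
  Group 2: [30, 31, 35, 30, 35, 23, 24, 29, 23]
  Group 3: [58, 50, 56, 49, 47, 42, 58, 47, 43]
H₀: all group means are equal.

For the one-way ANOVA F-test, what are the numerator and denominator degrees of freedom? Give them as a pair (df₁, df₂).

k = 3 groups, N = 28 total
df = (k−1, N−k) = (3−1, 28−3) = (2, 25)

degrees of freedom = [2, 25]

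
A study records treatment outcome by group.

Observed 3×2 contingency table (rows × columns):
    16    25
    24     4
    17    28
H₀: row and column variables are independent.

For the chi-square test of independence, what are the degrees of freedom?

df = (r−1)(c−1) = (3−1)·(2−1) = 2

degrees of freedom = 2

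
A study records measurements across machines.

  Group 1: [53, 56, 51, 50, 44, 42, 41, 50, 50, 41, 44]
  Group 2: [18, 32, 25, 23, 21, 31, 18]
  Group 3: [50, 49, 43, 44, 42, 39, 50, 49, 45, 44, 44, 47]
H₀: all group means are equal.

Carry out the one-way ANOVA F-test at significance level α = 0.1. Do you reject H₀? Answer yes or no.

Group means [47.45, 24.00, 45.50], grand mean 41.200
SSB = Σnᵢ(x̄ᵢ−x̄)² = 2723.073; SSW = ΣΣ(x−x̄ᵢ)² = 603.727
MSB = 2723.073/2 = 1361.5364; MSW = 603.727/27 = 22.3603
F = MSB/MSW = 60.8909
df = (2, 27)
p-value (upper-tail) = 0.00000
At α=0.1: p < α → reject H₀

reject H₀: yes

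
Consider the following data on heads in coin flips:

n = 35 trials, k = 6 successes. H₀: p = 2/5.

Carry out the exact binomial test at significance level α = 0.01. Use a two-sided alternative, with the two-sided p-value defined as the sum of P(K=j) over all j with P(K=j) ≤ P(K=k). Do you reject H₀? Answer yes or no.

reject H₀: yes

Exact binomial: n=35, k=6, p₀=2/5=0.4000
P(X=j) = C(n,j)·p₀^j·(1−p₀)^(n−j); p = Σ P(X=j) over j with P(X=j) ≤ P(X=6)
p-value (two-sided) = 0.00527
At α=0.01: p < α → reject H₀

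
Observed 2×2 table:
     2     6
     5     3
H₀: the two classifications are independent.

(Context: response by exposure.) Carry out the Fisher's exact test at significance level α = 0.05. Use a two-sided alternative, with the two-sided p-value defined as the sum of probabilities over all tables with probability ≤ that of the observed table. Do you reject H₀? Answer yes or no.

Margins: r₁=8, r₂=8, c₁=7, c₂=9, n=16
p_obs = C(8,2)·C(8,5)/C(16,7); sum pmf over tables with pmf ≤ p_obs
p-value (two-sided) = 0.31469
At α=0.05: p ≥ α → fail to reject H₀

reject H₀: no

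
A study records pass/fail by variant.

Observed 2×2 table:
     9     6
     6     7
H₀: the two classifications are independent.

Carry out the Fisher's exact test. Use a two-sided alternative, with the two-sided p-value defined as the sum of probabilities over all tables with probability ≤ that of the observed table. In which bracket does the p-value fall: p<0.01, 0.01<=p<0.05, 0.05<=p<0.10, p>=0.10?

p-value bracket: p>=0.10

Margins: r₁=15, r₂=13, c₁=15, c₂=13, n=28
p_obs = C(15,9)·C(13,6)/C(28,15); sum pmf over tables with pmf ≤ p_obs
p-value (two-sided) = 0.70508
→ bracket: p>=0.10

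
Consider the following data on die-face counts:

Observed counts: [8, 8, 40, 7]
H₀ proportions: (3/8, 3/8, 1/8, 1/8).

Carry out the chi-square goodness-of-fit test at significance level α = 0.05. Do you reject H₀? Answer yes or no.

reject H₀: yes

n = 63; E_i = n·p_i = [23.62, 23.62, 7.88, 7.88]
χ² = (8−23.62)²/23.62 + (8−23.62)²/23.62 + (40−7.88)²/7.88 + (7−7.88)²/7.88 = 151.8148
df = 3
p-value (upper-tail) = 0.00000
At α=0.05: p < α → reject H₀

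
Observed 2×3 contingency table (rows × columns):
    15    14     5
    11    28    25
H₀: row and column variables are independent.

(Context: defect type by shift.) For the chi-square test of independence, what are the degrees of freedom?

degrees of freedom = 2

df = (r−1)(c−1) = (2−1)·(3−1) = 2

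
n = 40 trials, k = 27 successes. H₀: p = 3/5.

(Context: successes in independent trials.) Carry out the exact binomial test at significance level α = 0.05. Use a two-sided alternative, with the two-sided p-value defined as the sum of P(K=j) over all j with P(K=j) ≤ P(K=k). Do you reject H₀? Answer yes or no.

reject H₀: no

Exact binomial: n=40, k=27, p₀=3/5=0.6000
P(X=j) = C(n,j)·p₀^j·(1−p₀)^(n−j); p = Σ P(X=j) over j with P(X=j) ≤ P(X=27)
p-value (two-sided) = 0.42009
At α=0.05: p ≥ α → fail to reject H₀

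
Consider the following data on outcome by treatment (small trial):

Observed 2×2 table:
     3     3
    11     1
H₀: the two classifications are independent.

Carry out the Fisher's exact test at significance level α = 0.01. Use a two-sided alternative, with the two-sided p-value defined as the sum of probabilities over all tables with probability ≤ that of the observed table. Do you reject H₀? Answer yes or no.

Margins: r₁=6, r₂=12, c₁=14, c₂=4, n=18
p_obs = C(6,3)·C(12,11)/C(18,14); sum pmf over tables with pmf ≤ p_obs
p-value (two-sided) = 0.08333
At α=0.01: p ≥ α → fail to reject H₀

reject H₀: no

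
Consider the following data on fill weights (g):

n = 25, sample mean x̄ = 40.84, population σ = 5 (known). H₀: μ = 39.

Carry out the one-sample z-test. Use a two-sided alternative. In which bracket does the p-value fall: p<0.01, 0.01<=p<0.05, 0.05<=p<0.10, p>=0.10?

p-value bracket: 0.05<=p<0.10

SE = σ/√n = 5/√25 = 1.0000
z = (x̄−μ₀)/SE = (40.84−39)/1.0000 = 1.8400
p-value (two-sided) = 0.06577
→ bracket: 0.05<=p<0.10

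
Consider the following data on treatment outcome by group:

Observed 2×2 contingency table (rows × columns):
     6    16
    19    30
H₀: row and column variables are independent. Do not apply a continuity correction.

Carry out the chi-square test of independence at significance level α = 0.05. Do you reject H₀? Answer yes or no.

reject H₀: no

Row totals [22, 49], col totals [25, 46], n=71
χ² = (6−7.75)²/7.75 + (16−14.25)²/14.25 + (19−17.25)²/17.25 + (30−31.75)²/31.75 = 0.8806
df = 1
p-value (upper-tail) = 0.34803
At α=0.05: p ≥ α → fail to reject H₀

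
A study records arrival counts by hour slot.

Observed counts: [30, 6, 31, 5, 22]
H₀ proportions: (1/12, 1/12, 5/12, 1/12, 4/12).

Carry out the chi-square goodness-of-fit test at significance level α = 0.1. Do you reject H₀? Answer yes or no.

n = 94; E_i = n·p_i = [7.83, 7.83, 39.17, 7.83, 31.33]
χ² = (30−7.83)²/7.83 + (6−7.83)²/7.83 + (31−39.17)²/39.17 + (5−7.83)²/7.83 + (22−31.33)²/31.33 = 68.6638
df = 4
p-value (upper-tail) = 0.00000
At α=0.1: p < α → reject H₀

reject H₀: yes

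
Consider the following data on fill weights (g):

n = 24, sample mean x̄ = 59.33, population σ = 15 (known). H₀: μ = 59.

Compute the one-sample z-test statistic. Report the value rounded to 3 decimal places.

test statistic = 0.108

SE = σ/√n = 15/√24 = 3.0619
z = (x̄−μ₀)/SE = (59.33−59)/3.0619 = 0.1078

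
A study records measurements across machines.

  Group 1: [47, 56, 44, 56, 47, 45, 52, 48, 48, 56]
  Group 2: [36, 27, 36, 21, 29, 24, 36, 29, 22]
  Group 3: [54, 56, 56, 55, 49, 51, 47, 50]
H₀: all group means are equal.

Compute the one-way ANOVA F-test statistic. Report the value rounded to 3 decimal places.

Group means [49.90, 28.89, 52.25], grand mean 43.593
SSB = Σnᵢ(x̄ᵢ−x̄)² = 2943.230; SSW = ΣΣ(x−x̄ᵢ)² = 571.289
MSB = 2943.230/2 = 1471.6148; MSW = 571.289/24 = 23.8037
F = MSB/MSW = 61.8229
df = (2, 24)

test statistic = 61.823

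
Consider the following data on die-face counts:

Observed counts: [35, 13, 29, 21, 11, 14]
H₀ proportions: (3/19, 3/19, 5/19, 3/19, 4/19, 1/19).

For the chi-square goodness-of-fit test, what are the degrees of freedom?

degrees of freedom = 5

df = k − 1 = 6 − 1 = 5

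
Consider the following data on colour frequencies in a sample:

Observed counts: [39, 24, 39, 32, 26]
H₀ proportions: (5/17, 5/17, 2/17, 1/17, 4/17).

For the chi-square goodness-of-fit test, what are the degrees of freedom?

df = k − 1 = 5 − 1 = 4

degrees of freedom = 4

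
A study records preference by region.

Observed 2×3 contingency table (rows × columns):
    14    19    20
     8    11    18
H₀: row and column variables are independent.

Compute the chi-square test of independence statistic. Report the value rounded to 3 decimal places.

Row totals [53, 37], col totals [22, 30, 38], n=90
χ² = (14−12.96)²/12.96 + (19−17.67)²/17.67 + (20−22.38)²/22.38 + (8−9.04)²/9.04 + (11−12.33)²/12.33 + (18−15.62)²/15.62 = 1.0641
df = 2

test statistic = 1.064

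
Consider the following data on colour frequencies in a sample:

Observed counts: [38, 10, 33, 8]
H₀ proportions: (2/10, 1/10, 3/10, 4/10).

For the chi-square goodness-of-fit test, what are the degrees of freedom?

degrees of freedom = 3

df = k − 1 = 4 − 1 = 3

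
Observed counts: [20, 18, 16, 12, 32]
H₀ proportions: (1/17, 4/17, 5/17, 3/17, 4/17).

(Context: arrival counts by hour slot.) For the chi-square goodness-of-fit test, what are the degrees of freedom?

degrees of freedom = 4

df = k − 1 = 5 − 1 = 4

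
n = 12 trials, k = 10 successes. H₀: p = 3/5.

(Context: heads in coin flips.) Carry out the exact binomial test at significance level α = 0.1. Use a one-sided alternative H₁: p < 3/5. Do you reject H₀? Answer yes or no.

reject H₀: no

Exact binomial: n=12, k=10, p₀=3/5=0.6000
P(X≤10) from Σ C(n,i)·p₀^i·(1−p₀)^(n−i)
p-value (one-sided, H₁ less) = 0.98041
At α=0.1: p ≥ α → fail to reject H₀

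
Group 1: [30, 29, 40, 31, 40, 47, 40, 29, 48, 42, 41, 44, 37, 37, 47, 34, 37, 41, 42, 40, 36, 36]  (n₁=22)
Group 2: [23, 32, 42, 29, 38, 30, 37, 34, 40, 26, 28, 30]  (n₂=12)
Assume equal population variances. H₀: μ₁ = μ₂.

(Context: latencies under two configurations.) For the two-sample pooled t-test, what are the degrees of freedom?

degrees of freedom = 32

df = n₁ + n₂ − 2 = 22 + 12 − 2 = 32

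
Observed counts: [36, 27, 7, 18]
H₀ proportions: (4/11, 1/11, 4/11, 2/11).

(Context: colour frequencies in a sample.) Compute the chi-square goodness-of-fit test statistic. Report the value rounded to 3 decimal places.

test statistic = 65.406

n = 88; E_i = n·p_i = [32.00, 8.00, 32.00, 16.00]
χ² = (36−32.00)²/32.00 + (27−8.00)²/8.00 + (7−32.00)²/32.00 + (18−16.00)²/16.00 = 65.4062
df = 3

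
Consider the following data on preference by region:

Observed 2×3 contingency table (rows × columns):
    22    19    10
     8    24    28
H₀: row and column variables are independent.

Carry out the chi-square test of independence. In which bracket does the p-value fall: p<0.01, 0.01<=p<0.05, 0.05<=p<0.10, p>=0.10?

p-value bracket: p<0.01

Row totals [51, 60], col totals [30, 43, 38], n=111
χ² = (22−13.78)²/13.78 + (19−19.76)²/19.76 + (10−17.46)²/17.46 + (8−16.22)²/16.22 + (24−23.24)²/23.24 + (28−20.54)²/20.54 = 15.0100
df = 2
p-value (upper-tail) = 0.00055
→ bracket: p<0.01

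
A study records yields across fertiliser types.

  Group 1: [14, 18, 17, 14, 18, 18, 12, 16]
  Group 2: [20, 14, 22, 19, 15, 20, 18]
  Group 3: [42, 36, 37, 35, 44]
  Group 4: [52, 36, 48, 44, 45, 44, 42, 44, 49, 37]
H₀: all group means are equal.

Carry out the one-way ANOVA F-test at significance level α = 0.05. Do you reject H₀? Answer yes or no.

reject H₀: yes

Group means [15.88, 18.29, 38.80, 44.10], grand mean 29.667
SSB = Σnᵢ(x̄ᵢ−x̄)² = 4928.663; SSW = ΣΣ(x−x̄ᵢ)² = 372.004
MSB = 4928.663/3 = 1642.8877; MSW = 372.004/26 = 14.3078
F = MSB/MSW = 114.8244
df = (3, 26)
p-value (upper-tail) = 0.00000
At α=0.05: p < α → reject H₀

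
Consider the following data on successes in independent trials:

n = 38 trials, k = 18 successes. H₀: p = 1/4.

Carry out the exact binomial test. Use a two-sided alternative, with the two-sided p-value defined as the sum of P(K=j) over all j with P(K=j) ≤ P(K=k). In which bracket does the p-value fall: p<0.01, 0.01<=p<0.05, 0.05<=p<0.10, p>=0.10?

Exact binomial: n=38, k=18, p₀=1/4=0.2500
P(X=j) = C(n,j)·p₀^j·(1−p₀)^(n−j); p = Σ P(X=j) over j with P(X=j) ≤ P(X=18)
p-value (two-sided) = 0.00397
→ bracket: p<0.01

p-value bracket: p<0.01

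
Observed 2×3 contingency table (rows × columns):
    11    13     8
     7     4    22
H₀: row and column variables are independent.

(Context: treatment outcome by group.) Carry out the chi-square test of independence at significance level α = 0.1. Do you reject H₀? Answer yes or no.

reject H₀: yes

Row totals [32, 33], col totals [18, 17, 30], n=65
χ² = (11−8.86)²/8.86 + (13−8.37)²/8.37 + (8−14.77)²/14.77 + (7−9.14)²/9.14 + (4−8.63)²/8.63 + (22−15.23)²/15.23 = 12.1744
df = 2
p-value (upper-tail) = 0.00227
At α=0.1: p < α → reject H₀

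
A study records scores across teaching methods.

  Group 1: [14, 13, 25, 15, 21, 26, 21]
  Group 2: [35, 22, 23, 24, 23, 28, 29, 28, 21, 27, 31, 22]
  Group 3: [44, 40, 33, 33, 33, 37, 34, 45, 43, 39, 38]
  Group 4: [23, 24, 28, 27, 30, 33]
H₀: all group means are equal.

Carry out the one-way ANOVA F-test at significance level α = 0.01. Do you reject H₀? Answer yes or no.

Group means [19.29, 26.08, 38.09, 27.50], grand mean 28.667
SSB = Σnᵢ(x̄ᵢ−x̄)² = 1681.246; SSW = ΣΣ(x−x̄ᵢ)² = 648.754
MSB = 1681.246/3 = 560.4152; MSW = 648.754/32 = 20.2736
F = MSB/MSW = 27.6426
df = (3, 32)
p-value (upper-tail) = 0.00000
At α=0.01: p < α → reject H₀

reject H₀: yes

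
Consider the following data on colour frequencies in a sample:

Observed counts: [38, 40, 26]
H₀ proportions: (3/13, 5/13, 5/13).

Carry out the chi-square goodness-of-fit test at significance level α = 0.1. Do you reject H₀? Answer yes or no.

reject H₀: yes

n = 104; E_i = n·p_i = [24.00, 40.00, 40.00]
χ² = (38−24.00)²/24.00 + (40−40.00)²/40.00 + (26−40.00)²/40.00 = 13.0667
df = 2
p-value (upper-tail) = 0.00145
At α=0.1: p < α → reject H₀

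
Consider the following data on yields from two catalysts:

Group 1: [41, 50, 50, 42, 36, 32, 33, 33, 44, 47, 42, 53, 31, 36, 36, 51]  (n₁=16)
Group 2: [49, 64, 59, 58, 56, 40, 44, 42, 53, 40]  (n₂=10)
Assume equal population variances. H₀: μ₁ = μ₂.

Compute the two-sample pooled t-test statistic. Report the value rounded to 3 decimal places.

x̄₁=41.062, s₁=7.470, n₁=16
x̄₂=50.500, s₂=8.721, n₂=10
s_p² = [15·7.470² + 9·8.721²]/24 = 63.3932
SE = √(s_p²·(1/16+1/10)) = 3.2096
t = (41.062−50.500)/3.2096 = -2.9404
df = 24

test statistic = -2.940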